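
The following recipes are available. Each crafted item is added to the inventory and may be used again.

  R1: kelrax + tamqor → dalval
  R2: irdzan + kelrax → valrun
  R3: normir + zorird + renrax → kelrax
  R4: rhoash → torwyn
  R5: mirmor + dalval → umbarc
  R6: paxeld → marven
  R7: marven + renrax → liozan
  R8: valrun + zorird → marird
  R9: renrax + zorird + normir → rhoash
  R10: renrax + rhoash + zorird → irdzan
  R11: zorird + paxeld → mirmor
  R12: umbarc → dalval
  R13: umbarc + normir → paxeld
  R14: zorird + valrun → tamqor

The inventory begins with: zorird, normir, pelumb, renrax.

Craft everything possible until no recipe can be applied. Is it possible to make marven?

No

marven would need paxeld (R6), but paxeld is never obtained.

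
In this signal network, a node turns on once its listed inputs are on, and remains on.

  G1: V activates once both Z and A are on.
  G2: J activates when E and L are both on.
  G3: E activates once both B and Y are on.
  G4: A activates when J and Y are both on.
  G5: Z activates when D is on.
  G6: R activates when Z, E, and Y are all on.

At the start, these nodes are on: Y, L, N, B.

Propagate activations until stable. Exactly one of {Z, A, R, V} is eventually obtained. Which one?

B and Y are on, so E activates (G3).
E and L are on, so J activates (G2).
J and Y are on, so A activates (G4).
Z would need D (G5), but D never turns on. V would need Z and A (G1), but Z never turns on. R would need Z, E, and Y (G6), but Z never turns on.

A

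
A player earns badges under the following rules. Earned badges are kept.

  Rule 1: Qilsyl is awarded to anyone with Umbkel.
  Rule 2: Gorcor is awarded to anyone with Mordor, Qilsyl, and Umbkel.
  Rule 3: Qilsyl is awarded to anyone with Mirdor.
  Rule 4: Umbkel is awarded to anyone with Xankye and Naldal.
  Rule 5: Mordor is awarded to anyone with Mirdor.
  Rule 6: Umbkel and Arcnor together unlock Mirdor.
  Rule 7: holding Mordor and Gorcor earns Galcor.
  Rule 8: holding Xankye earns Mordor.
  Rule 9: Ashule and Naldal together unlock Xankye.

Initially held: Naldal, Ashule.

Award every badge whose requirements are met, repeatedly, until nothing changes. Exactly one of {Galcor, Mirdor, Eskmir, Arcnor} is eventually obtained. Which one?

Galcor

With Ashule and Naldal, Xankye is earned (Rule 9).
With Xankye, Mordor is earned (Rule 8).
With Xankye and Naldal, Umbkel is earned (Rule 4).
With Umbkel, Qilsyl is earned (Rule 1).
With Mordor, Qilsyl, and Umbkel, Gorcor is earned (Rule 2).
With Mordor and Gorcor, Galcor is earned (Rule 7).
No rule produces Arcnor, and it is not given. No rule produces Eskmir, and it is not given. Mirdor would need Umbkel and Arcnor (Rule 6), but Arcnor is never earned.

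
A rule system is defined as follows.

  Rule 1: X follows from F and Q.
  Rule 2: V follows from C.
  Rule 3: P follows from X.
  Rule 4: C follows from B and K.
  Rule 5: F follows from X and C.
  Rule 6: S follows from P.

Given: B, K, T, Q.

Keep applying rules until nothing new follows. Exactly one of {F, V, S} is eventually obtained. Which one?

V

From B and K, Rule 4 gives C.
C holds, so V follows (Rule 2).
S would need P (Rule 6), but P is never established. F would need X and C (Rule 5), but X is never established.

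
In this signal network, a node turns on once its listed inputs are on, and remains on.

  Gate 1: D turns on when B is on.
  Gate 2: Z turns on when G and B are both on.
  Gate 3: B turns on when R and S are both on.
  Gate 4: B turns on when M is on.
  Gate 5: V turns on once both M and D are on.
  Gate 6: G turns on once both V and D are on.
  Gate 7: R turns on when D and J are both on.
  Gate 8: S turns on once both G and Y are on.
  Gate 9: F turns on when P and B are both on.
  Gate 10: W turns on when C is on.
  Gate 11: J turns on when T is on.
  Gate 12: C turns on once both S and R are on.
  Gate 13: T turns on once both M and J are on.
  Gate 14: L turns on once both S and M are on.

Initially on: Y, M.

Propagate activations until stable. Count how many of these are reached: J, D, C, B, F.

M is on, so B turns on (Gate 4).
B is on, so D turns on (Gate 1).
J would need T (Gate 11), but T never turns on.
D: reached.
C would need S and R (Gate 12), but R never turns on.
B: reached.
F would need P and B (Gate 9), but P never turns on.
Reached: D and B — 2 of the 5.

2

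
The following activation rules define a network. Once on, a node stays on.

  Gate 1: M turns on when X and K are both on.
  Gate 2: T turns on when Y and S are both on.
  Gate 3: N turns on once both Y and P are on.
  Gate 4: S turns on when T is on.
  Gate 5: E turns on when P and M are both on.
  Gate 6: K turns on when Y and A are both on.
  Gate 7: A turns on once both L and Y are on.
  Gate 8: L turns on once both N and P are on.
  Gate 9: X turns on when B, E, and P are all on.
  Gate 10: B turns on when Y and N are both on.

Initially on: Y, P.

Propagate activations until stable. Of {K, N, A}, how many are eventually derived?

3

Y and P are on, so N turns on (Gate 3).
Gate 8: N and P on → L on.
Gate 7: L and Y on → A on.
Gate 6: Y and A on → K on.
K: reached.
N: reached.
A: reached.
All 3 are reached.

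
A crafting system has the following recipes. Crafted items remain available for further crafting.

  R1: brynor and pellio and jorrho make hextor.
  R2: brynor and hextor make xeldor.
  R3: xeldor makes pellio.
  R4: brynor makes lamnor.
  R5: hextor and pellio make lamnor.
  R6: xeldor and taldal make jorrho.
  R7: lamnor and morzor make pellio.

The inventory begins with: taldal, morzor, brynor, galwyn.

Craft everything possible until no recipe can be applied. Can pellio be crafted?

brynor → lamnor (R4).
lamnor and morzor → pellio (R7).

Yes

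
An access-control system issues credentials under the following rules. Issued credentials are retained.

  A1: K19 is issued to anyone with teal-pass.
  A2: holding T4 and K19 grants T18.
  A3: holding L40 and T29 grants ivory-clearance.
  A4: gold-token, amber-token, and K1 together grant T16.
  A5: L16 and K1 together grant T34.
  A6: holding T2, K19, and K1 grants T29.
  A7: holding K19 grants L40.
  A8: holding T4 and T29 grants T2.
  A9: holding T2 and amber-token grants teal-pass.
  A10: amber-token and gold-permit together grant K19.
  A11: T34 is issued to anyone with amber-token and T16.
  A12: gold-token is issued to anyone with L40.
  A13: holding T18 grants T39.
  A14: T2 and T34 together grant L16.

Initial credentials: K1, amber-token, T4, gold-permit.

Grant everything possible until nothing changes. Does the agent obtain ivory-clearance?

No

ivory-clearance would need L40 and T29 (A3), but T29 is never granted.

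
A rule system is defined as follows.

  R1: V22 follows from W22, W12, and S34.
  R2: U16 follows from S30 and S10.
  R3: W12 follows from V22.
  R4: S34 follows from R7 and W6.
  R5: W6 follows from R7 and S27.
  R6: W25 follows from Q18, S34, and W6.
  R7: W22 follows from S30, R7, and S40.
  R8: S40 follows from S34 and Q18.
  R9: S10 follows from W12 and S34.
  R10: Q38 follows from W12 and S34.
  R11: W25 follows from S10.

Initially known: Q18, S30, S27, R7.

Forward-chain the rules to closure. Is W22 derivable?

Yes

R7 and S27 hold, so W6 follows (R5).
From R7 and W6, R4 gives S34.
From S34 and Q18, R8 gives S40.
From S30, R7, and S40, R7 gives W22.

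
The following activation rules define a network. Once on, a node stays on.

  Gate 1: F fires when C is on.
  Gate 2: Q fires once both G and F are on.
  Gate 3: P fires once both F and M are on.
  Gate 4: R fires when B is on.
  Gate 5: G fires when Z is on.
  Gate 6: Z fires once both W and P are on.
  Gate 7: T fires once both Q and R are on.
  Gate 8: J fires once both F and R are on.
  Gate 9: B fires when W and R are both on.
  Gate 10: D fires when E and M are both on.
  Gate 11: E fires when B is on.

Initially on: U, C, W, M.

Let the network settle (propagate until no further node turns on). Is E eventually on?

No

E would need B (Gate 11), but B never turns on.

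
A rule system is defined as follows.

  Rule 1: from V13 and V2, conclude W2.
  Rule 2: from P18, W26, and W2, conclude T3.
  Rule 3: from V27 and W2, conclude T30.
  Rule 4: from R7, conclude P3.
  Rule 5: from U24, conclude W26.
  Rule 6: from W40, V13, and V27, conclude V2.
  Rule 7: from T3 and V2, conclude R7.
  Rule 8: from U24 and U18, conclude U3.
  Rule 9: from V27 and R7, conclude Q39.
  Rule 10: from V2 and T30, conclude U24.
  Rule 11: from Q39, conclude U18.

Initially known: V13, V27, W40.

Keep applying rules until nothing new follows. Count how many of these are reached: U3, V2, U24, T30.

3

From W40, V13, and V27, Rule 6 gives V2.
V13 and V2 hold, so W2 follows (Rule 1).
V27 and W2 hold, so T30 follows (Rule 3).
From V2 and T30, Rule 10 gives U24.
U3 would need U24 and U18 (Rule 8), but U18 is never established.
V2: reached.
U24: reached.
T30: reached.
Reached: V2, U24, and T30 — 3 of the 4.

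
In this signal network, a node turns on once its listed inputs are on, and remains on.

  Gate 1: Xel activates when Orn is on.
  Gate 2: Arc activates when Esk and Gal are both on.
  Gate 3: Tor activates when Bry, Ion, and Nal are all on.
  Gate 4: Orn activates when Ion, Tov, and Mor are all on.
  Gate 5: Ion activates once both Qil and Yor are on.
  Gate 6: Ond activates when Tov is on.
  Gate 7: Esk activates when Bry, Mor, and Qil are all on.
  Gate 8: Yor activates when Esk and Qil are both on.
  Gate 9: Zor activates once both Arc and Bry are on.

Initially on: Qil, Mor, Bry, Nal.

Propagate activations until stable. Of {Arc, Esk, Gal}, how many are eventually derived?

1

Bry, Mor, and Qil are on, so Esk activates (Gate 7).
Arc would need Esk and Gal (Gate 2), but Gal never turns on.
Esk: reached.
No rule produces Gal, and it is not given.
Reached: Esk — 1 of the 3.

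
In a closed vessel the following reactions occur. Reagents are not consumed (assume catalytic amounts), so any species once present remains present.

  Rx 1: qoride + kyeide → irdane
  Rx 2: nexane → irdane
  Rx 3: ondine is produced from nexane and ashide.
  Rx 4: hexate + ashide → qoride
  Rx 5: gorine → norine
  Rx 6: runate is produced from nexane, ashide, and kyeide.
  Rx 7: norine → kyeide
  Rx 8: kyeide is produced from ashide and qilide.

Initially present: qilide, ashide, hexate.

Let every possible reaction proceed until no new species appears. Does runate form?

No

runate would need nexane, ashide, and kyeide (Rx 6), but nexane never forms.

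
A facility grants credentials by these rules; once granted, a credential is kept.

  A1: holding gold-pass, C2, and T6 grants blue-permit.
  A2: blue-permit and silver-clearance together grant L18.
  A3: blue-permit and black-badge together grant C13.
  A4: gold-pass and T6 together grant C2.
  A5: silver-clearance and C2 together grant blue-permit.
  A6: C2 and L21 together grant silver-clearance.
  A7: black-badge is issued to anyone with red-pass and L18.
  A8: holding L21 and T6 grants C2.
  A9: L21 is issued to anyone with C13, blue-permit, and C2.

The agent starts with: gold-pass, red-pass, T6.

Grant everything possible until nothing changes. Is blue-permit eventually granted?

Yes

Holding gold-pass and T6 grants C2 (A4).
Holding gold-pass, C2, and T6 grants blue-permit (A1).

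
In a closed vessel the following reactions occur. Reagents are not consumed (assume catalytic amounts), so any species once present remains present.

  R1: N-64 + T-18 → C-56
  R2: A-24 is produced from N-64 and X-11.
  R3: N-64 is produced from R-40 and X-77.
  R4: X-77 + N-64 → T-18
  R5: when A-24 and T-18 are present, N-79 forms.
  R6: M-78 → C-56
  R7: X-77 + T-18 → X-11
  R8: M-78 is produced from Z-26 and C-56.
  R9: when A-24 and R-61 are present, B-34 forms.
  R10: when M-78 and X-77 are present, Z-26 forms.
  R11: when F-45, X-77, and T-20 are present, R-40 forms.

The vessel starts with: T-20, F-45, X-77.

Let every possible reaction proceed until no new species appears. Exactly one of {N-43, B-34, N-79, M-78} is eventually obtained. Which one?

N-79

F-45, X-77, and T-20 present → R-40 forms (R11).
R-40 and X-77 present → N-64 forms (R3).
X-77 and N-64 present → T-18 forms (R4).
X-77 and T-18 present → X-11 forms (R7).
N-64 and X-11 present → A-24 forms (R2).
A-24 and T-18 present → N-79 forms (R5).
M-78 would need Z-26 and C-56 (R8), but Z-26 never forms. B-34 would need A-24 and R-61 (R9), but R-61 never forms. No rule produces N-43, and it is not given.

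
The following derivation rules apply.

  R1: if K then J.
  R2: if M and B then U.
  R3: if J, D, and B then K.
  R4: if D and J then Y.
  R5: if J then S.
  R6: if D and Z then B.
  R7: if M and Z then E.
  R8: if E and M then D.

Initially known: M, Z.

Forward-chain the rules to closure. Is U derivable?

From M and Z, R7 gives E.
From E and M, R8 gives D.
From D and Z, R6 gives B.
From M and B, R2 gives U.

Yes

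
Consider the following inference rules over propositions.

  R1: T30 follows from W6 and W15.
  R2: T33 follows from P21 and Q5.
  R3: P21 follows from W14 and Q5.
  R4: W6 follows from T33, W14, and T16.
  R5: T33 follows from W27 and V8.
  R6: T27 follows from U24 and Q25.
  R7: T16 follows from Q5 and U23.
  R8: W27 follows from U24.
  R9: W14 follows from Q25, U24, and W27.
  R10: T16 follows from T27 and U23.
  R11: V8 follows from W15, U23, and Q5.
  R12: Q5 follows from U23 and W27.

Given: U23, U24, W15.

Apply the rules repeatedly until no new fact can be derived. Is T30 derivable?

No

T30 would need W6 and W15 (R1), but W6 is never established.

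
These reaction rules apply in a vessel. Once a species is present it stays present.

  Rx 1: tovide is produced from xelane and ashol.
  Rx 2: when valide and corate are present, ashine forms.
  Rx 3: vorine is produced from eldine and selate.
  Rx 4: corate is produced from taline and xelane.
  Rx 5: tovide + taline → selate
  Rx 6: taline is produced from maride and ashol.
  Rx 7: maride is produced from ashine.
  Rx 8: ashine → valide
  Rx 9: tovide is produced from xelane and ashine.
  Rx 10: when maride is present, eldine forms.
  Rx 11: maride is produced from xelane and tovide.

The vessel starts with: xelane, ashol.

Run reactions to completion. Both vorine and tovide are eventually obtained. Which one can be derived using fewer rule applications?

tovide

tovide: xelane and ashol present → tovide forms (Rx 1). [1 rule application]
vorine: xelane and ashol present → tovide forms (Rx 1). xelane and tovide present → maride forms (Rx 11). maride present → eldine forms (Rx 10). maride and ashol present → taline forms (Rx 6). tovide and taline present → selate forms (Rx 5). eldine and selate present → vorine forms (Rx 3). [6 rule applications]
tovide needs fewer.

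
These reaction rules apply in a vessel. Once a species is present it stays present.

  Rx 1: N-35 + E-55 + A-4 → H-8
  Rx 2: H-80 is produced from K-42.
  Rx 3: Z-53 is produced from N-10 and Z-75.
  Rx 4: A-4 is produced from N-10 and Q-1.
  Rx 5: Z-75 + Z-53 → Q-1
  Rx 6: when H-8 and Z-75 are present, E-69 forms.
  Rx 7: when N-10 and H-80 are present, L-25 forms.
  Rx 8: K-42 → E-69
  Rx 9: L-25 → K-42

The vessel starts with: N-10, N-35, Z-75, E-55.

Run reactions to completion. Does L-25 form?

No

L-25 would need N-10 and H-80 (Rx 7), but H-80 never forms.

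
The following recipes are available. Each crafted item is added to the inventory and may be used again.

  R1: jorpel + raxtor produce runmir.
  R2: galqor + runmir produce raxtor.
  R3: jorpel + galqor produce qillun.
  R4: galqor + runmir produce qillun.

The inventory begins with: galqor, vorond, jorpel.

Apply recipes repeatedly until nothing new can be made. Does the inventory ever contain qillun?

Yes

Using R3, jorpel and galqor make qillun.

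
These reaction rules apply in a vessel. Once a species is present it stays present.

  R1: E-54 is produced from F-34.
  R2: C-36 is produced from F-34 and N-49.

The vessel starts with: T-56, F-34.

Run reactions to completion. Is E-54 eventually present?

Yes

F-34 present → E-54 forms (R1).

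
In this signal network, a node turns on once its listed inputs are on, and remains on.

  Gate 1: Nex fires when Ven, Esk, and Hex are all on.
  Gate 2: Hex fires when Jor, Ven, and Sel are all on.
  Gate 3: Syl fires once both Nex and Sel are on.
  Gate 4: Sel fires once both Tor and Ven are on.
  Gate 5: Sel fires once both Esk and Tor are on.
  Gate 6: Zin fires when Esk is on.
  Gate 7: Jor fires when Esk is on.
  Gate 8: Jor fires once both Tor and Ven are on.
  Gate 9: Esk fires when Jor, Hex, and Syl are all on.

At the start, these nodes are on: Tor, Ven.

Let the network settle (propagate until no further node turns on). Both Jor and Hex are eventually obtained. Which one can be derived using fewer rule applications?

Jor

Jor: Gate 8: Tor and Ven on → Jor on. [1 rule application]
Hex: Gate 8: Tor and Ven on → Jor on. Gate 4: Tor and Ven on → Sel on. Gate 2: Jor, Ven, and Sel on → Hex on. [3 rule applications]
Jor needs fewer.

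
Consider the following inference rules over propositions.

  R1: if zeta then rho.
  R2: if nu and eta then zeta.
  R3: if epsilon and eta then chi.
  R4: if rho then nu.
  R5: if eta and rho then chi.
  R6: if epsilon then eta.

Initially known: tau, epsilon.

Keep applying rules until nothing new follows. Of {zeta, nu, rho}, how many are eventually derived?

zeta would need nu and eta (R2), but nu is never established.
nu would need rho (R4), but rho is never established.
rho would need zeta (R1), but zeta is never established.
None of the 3 are reached.

0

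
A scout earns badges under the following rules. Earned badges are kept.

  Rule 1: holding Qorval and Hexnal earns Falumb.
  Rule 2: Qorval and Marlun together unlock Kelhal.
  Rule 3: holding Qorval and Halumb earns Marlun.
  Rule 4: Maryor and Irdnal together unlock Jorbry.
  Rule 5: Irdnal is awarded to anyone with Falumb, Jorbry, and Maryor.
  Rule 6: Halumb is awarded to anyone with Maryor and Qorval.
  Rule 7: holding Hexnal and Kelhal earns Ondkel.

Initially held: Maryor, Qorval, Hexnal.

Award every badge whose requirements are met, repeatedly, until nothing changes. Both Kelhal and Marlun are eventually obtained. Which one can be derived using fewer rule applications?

Marlun

Marlun: With Maryor and Qorval, Halumb is earned (Rule 6). With Qorval and Halumb, Marlun is earned (Rule 3). [2 rule applications]
Kelhal: With Maryor and Qorval, Halumb is earned (Rule 6). With Qorval and Halumb, Marlun is earned (Rule 3). With Qorval and Marlun, Kelhal is earned (Rule 2). [3 rule applications]
Marlun needs fewer.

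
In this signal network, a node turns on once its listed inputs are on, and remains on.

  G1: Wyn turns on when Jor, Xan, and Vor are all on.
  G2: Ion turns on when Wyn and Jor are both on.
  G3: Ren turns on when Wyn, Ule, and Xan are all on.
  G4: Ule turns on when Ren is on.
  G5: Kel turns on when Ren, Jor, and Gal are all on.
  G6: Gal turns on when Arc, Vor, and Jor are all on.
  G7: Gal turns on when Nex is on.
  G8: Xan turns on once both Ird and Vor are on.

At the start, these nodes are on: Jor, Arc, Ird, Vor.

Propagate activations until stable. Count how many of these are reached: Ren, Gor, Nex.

Ren would need Wyn, Ule, and Xan (G3), but Ule never turns on.
No rule produces Gor, and it is not given.
No rule produces Nex, and it is not given.
None of the 3 are reached.

0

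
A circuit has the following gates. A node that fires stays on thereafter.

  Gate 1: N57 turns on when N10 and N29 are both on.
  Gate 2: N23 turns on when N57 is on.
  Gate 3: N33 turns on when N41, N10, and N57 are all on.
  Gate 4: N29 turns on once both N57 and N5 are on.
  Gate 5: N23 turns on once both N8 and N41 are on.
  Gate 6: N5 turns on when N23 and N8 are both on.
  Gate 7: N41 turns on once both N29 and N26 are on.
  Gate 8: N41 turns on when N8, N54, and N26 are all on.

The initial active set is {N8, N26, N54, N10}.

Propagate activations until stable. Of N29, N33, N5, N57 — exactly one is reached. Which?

N5

Gate 8: N8, N54, and N26 on → N41 on.
Gate 5: N8 and N41 on → N23 on.
Gate 6: N23 and N8 on → N5 on.
N33 would need N41, N10, and N57 (Gate 3), but N57 never turns on. N57 would need N10 and N29 (Gate 1), but N29 never turns on. N29 would need N57 and N5 (Gate 4), but N57 never turns on.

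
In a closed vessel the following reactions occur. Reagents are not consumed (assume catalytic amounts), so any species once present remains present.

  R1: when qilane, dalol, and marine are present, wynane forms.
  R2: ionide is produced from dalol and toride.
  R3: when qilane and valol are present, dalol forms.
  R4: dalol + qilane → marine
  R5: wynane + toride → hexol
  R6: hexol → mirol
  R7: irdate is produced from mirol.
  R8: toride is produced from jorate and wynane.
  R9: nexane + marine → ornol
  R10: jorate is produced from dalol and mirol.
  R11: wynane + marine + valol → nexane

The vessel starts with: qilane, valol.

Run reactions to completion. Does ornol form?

Yes

qilane and valol present → dalol forms (R3).
dalol and qilane present → marine forms (R4).
qilane, dalol, and marine present → wynane forms (R1).
wynane, marine, and valol present → nexane forms (R11).
nexane and marine present → ornol forms (R9).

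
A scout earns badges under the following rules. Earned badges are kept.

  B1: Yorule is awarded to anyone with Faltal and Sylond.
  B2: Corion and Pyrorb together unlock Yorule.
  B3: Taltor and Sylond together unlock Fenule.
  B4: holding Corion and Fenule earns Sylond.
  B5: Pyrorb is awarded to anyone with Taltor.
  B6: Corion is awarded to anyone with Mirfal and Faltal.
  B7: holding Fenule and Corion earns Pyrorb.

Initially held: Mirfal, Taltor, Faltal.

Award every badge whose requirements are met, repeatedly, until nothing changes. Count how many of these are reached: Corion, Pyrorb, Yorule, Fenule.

With Mirfal and Faltal, Corion is earned (B6).
With Taltor, Pyrorb is earned (B5).
With Corion and Pyrorb, Yorule is earned (B2).
Corion: reached.
Pyrorb: reached.
Yorule: reached.
Fenule would need Taltor and Sylond (B3), but Sylond is never earned.
Reached: Corion, Pyrorb, and Yorule — 3 of the 4.

3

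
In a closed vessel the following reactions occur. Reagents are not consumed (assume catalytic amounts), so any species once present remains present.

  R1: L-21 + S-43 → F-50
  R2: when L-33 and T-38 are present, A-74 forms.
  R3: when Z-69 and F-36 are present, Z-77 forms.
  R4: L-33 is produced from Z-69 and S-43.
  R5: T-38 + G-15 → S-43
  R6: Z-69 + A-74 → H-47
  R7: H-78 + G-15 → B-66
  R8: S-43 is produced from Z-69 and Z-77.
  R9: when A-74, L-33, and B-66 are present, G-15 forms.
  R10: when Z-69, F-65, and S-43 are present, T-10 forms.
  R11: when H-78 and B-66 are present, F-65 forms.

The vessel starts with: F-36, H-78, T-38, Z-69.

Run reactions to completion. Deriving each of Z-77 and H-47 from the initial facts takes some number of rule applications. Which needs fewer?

Z-77: Z-69 and F-36 present → Z-77 forms (R3). [1 rule application]
H-47: Z-69 and F-36 present → Z-77 forms (R3). Z-69 and Z-77 present → S-43 forms (R8). Z-69 and S-43 present → L-33 forms (R4). L-33 and T-38 present → A-74 forms (R2). Z-69 and A-74 present → H-47 forms (R6). [5 rule applications]
Z-77 needs fewer.

Z-77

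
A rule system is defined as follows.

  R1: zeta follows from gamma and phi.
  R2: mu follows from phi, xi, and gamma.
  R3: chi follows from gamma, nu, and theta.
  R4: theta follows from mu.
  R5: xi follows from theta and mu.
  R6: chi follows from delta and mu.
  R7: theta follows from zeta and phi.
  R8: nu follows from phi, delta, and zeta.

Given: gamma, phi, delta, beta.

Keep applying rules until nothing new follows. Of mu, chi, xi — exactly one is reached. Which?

gamma and phi hold, so zeta follows (R1).
phi, delta, and zeta hold, so nu follows (R8).
zeta and phi hold, so theta follows (R7).
From gamma, nu, and theta, R3 gives chi.
mu would need phi, xi, and gamma (R2), but xi is never established. xi would need theta and mu (R5), but mu is never established.

chi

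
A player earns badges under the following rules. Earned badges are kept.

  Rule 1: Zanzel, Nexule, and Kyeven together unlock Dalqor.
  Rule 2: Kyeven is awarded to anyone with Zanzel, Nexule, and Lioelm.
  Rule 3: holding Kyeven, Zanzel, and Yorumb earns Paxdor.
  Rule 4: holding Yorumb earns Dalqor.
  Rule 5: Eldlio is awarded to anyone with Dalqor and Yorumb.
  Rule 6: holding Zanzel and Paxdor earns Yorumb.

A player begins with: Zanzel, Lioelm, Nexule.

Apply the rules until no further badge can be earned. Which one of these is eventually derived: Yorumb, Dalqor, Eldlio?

With Zanzel, Nexule, and Lioelm, Kyeven is earned (Rule 2).
With Zanzel, Nexule, and Kyeven, Dalqor is earned (Rule 1).
Eldlio would need Dalqor and Yorumb (Rule 5), but Yorumb is never earned. Yorumb would need Zanzel and Paxdor (Rule 6), but Paxdor is never earned.

Dalqor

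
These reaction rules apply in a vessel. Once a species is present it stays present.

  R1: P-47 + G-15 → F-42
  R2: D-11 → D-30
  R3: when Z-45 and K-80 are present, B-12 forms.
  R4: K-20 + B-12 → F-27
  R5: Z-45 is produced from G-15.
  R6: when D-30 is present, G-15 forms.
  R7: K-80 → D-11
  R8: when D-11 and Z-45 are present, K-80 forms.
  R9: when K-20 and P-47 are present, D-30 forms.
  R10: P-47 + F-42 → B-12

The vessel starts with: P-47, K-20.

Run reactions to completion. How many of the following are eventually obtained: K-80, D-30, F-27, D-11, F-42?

3

K-20 and P-47 present → D-30 forms (R9).
D-30 present → G-15 forms (R6).
P-47 and G-15 present → F-42 forms (R1).
P-47 and F-42 present → B-12 forms (R10).
K-20 and B-12 present → F-27 forms (R4).
K-80 would need D-11 and Z-45 (R8), but D-11 never forms.
D-30: reached.
F-27: reached.
D-11 would need K-80 (R7), but K-80 never forms.
F-42: reached.
Reached: D-30, F-27, and F-42 — 3 of the 5.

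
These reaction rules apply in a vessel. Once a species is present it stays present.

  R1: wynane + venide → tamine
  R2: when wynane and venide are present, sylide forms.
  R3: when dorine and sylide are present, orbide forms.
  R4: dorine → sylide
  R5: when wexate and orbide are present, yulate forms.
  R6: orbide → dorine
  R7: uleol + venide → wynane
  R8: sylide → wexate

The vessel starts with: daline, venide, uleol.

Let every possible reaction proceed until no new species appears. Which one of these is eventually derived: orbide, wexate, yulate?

wexate

uleol and venide present → wynane forms (R7).
wynane and venide present → sylide forms (R2).
sylide present → wexate forms (R8).
yulate would need wexate and orbide (R5), but orbide never forms. orbide would need dorine and sylide (R3), but dorine never forms.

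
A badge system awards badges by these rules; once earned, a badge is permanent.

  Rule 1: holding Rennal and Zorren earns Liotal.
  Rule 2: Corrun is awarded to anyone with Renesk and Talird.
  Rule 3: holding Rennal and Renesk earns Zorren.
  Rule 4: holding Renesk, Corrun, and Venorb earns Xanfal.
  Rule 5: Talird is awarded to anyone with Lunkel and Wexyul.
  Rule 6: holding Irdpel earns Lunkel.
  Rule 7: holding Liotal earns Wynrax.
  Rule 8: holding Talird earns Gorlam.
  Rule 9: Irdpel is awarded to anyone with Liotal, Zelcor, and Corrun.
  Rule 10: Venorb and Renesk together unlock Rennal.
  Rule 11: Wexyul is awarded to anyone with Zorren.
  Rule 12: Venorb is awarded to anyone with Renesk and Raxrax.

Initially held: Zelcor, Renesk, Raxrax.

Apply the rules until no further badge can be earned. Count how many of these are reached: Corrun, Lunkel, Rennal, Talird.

1

With Renesk and Raxrax, Venorb is earned (Rule 12).
With Venorb and Renesk, Rennal is earned (Rule 10).
Corrun would need Renesk and Talird (Rule 2), but Talird is never earned.
Lunkel would need Irdpel (Rule 6), but Irdpel is never earned.
Rennal: reached.
Talird would need Lunkel and Wexyul (Rule 5), but Lunkel is never earned.
Reached: Rennal — 1 of the 4.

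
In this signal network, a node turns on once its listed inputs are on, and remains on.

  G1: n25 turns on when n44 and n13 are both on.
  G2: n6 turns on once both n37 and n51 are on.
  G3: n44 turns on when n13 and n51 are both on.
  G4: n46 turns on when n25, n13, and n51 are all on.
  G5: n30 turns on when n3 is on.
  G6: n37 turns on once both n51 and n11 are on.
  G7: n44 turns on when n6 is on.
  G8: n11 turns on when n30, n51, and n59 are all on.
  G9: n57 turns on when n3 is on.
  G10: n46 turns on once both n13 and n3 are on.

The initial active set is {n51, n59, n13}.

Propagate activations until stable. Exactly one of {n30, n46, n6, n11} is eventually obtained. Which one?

n46

n13 and n51 are on, so n44 turns on (G3).
n44 and n13 are on, so n25 turns on (G1).
n25, n13, and n51 are on, so n46 turns on (G4).
n30 would need n3 (G5), but n3 never turns on. n11 would need n30, n51, and n59 (G8), but n30 never turns on. n6 would need n37 and n51 (G2), but n37 never turns on.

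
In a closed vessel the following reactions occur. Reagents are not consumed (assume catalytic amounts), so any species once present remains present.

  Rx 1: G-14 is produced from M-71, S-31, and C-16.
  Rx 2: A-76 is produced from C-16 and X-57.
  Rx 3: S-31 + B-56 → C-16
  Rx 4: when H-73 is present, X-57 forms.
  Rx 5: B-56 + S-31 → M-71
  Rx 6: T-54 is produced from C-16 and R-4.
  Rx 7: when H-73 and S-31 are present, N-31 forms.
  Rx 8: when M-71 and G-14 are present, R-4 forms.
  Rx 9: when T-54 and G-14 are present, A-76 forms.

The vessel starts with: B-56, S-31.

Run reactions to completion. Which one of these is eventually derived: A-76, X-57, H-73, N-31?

A-76

B-56 and S-31 present → M-71 forms (Rx 5).
S-31 and B-56 present → C-16 forms (Rx 3).
M-71, S-31, and C-16 present → G-14 forms (Rx 1).
M-71 and G-14 present → R-4 forms (Rx 8).
C-16 and R-4 present → T-54 forms (Rx 6).
T-54 and G-14 present → A-76 forms (Rx 9).
N-31 would need H-73 and S-31 (Rx 7), but H-73 never forms. No rule produces H-73, and it is not given. X-57 would need H-73 (Rx 4), but H-73 never forms.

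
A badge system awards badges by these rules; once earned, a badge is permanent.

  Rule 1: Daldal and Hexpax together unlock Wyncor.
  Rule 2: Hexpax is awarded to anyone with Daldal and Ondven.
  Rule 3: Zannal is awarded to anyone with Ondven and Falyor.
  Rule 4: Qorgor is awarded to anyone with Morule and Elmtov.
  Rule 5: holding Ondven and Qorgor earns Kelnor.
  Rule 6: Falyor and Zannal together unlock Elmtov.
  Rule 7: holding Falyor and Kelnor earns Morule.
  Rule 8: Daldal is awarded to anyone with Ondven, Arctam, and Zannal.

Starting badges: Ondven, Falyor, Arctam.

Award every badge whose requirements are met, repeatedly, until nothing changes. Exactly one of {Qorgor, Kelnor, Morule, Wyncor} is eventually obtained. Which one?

Wyncor

With Ondven and Falyor, Zannal is earned (Rule 3).
With Ondven, Arctam, and Zannal, Daldal is earned (Rule 8).
With Daldal and Ondven, Hexpax is earned (Rule 2).
With Daldal and Hexpax, Wyncor is earned (Rule 1).
Qorgor would need Morule and Elmtov (Rule 4), but Morule is never earned. Kelnor would need Ondven and Qorgor (Rule 5), but Qorgor is never earned. Morule would need Falyor and Kelnor (Rule 7), but Kelnor is never earned.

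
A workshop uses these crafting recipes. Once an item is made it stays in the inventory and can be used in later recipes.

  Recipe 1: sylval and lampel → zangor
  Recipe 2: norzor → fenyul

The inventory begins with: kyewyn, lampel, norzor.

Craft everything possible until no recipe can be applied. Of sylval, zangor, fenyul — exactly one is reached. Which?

fenyul

Using Recipe 2, norzor makes fenyul.
zangor would need sylval and lampel (Recipe 1), but sylval is never obtained. No rule produces sylval, and it is not given.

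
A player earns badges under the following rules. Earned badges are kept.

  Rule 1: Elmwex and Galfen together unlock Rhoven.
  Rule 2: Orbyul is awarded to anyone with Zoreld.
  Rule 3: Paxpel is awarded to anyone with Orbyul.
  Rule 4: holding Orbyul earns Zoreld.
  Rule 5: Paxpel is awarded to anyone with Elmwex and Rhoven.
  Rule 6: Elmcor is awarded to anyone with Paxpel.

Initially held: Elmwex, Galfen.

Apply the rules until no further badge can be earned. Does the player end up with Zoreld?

Zoreld would need Orbyul (Rule 4), but Orbyul is never earned.

No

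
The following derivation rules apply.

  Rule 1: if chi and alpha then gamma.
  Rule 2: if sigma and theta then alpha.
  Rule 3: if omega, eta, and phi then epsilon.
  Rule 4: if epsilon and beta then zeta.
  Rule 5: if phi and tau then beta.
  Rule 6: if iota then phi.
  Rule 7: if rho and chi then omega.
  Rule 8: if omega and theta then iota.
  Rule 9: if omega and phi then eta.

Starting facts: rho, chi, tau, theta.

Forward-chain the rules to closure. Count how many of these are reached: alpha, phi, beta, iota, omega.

rho and chi hold, so omega follows (Rule 7).
From omega and theta, Rule 8 gives iota.
From iota, Rule 6 gives phi.
phi and tau hold, so beta follows (Rule 5).
alpha would need sigma and theta (Rule 2), but sigma is never established.
phi: reached.
beta: reached.
iota: reached.
omega: reached.
Reached: phi, beta, iota, and omega — 4 of the 5.

4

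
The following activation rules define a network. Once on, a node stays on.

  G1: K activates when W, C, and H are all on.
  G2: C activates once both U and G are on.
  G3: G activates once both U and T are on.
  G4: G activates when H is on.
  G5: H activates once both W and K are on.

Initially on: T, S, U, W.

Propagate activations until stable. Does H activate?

No

H would need W and K (G5), but K never turns on.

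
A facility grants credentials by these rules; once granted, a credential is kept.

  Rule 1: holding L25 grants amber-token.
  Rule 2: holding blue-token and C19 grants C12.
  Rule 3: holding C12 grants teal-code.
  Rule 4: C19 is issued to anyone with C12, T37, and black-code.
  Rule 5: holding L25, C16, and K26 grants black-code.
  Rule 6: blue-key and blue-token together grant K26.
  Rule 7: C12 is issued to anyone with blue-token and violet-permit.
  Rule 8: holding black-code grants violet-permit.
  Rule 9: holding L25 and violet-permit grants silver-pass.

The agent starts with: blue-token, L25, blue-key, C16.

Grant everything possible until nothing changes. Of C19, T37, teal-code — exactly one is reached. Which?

teal-code

Holding blue-key and blue-token grants K26 (Rule 6).
Holding L25, C16, and K26 grants black-code (Rule 5).
Holding black-code grants violet-permit (Rule 8).
Holding blue-token and violet-permit grants C12 (Rule 7).
Holding C12 grants teal-code (Rule 3).
No rule produces T37, and it is not given. C19 would need C12, T37, and black-code (Rule 4), but T37 is never granted.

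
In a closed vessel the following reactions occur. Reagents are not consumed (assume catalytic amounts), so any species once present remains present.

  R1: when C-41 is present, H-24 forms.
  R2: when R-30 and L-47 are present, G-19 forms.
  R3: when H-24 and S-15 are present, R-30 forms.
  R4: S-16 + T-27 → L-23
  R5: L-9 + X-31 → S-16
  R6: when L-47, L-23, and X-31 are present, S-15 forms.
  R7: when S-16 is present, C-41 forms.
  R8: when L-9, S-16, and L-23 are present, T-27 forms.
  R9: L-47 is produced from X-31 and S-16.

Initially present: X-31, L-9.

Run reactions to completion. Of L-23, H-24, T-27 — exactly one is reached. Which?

L-9 and X-31 present → S-16 forms (R5).
S-16 present → C-41 forms (R7).
C-41 present → H-24 forms (R1).
T-27 would need L-9, S-16, and L-23 (R8), but L-23 never forms. L-23 would need S-16 and T-27 (R4), but T-27 never forms.

H-24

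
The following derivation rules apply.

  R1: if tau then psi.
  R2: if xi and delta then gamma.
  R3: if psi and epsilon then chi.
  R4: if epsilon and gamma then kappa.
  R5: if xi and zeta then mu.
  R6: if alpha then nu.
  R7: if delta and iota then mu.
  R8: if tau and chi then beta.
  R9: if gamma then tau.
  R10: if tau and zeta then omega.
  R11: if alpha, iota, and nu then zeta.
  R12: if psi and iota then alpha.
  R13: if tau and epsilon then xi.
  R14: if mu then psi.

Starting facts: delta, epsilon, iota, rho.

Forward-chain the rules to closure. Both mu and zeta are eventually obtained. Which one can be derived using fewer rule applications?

mu: From delta and iota, R7 gives mu. [1 rule application]
zeta: From delta and iota, R7 gives mu. mu holds, so psi follows (R14). psi and iota hold, so alpha follows (R12). From alpha, R6 gives nu. alpha, iota, and nu hold, so zeta follows (R11). [5 rule applications]
mu needs fewer.

mu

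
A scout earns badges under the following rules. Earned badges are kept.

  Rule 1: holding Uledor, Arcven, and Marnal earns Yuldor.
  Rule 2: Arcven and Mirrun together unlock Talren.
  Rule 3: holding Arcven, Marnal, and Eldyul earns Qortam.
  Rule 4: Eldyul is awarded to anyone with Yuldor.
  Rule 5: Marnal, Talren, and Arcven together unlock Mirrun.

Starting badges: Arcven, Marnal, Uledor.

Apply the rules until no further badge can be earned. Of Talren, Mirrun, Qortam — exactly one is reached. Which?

Qortam

With Uledor, Arcven, and Marnal, Yuldor is earned (Rule 1).
With Yuldor, Eldyul is earned (Rule 4).
With Arcven, Marnal, and Eldyul, Qortam is earned (Rule 3).
Talren would need Arcven and Mirrun (Rule 2), but Mirrun is never earned. Mirrun would need Marnal, Talren, and Arcven (Rule 5), but Talren is never earned.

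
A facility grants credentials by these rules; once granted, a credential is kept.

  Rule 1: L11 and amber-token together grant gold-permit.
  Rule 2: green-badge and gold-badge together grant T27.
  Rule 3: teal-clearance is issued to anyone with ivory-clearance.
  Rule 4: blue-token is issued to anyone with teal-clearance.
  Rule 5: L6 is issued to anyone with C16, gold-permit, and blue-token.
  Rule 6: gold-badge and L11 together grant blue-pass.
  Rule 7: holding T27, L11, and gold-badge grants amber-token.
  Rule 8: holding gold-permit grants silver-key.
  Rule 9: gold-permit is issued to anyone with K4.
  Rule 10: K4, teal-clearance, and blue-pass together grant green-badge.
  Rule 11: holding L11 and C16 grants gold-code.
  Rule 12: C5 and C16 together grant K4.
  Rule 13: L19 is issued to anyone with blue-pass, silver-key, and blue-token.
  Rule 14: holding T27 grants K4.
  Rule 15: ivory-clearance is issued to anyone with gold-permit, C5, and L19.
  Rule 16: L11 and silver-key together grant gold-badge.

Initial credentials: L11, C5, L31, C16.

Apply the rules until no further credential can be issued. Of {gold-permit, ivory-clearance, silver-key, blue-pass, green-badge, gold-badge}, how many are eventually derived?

Holding C5 and C16 grants K4 (Rule 12).
Holding K4 grants gold-permit (Rule 9).
Holding gold-permit grants silver-key (Rule 8).
Holding L11 and silver-key grants gold-badge (Rule 16).
Holding gold-badge and L11 grants blue-pass (Rule 6).
gold-permit: reached.
ivory-clearance would need gold-permit, C5, and L19 (Rule 15), but L19 is never granted.
silver-key: reached.
blue-pass: reached.
green-badge would need K4, teal-clearance, and blue-pass (Rule 10), but teal-clearance is never granted.
gold-badge: reached.
Reached: gold-permit, silver-key, blue-pass, and gold-badge — 4 of the 6.

4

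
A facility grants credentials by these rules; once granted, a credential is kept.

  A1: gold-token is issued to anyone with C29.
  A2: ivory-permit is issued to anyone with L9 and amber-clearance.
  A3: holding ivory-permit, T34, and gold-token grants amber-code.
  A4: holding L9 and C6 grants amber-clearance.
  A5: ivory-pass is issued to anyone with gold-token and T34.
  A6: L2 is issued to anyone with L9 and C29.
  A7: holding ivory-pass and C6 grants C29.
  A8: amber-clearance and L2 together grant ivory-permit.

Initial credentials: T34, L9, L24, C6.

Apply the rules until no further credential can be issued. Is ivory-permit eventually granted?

Yes

Holding L9 and C6 grants amber-clearance (A4).
Holding L9 and amber-clearance grants ivory-permit (A2).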